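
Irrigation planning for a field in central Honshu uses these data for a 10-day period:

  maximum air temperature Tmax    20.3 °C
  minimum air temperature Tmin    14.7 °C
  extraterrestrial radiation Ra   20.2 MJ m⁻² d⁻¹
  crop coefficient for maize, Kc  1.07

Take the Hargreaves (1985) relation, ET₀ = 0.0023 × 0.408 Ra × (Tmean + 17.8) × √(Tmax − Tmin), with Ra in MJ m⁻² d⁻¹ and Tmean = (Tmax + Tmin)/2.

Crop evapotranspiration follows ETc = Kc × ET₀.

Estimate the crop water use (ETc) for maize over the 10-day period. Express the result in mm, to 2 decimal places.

Tmean = (20.3 + 14.7)/2 = 17.50 °C
0.408 Ra = 0.408 × 20.2 = 8.2416 mm/d equivalent
ET₀ = 0.0023 × 8.2416 × (17.50 + 17.8) × √5.6 = 0.0023 × 8.2416 × 35.30 × 2.3664 = 1.5834 mm/d
ETc = Kc × ET₀ = 1.07 × 1.5834 = 1.6942 mm/d
Over 10 days: 1.6942 × 10 = 16.942 mm

16.94 mm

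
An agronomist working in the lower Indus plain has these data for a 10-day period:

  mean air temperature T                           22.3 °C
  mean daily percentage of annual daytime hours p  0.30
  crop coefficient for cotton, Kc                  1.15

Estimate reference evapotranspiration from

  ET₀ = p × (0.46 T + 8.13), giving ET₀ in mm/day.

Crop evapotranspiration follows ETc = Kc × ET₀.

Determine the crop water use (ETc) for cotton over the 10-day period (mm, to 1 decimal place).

63.4 mm

ET₀ = 0.30 × (0.46 × 22.3 + 8.13) = 0.30 × 18.388 = 5.5164 mm/d
ETc = Kc × ET₀ = 1.15 × 5.5164 = 6.3439 mm/d
Over 10 days: 6.3439 × 10 = 63.439 mm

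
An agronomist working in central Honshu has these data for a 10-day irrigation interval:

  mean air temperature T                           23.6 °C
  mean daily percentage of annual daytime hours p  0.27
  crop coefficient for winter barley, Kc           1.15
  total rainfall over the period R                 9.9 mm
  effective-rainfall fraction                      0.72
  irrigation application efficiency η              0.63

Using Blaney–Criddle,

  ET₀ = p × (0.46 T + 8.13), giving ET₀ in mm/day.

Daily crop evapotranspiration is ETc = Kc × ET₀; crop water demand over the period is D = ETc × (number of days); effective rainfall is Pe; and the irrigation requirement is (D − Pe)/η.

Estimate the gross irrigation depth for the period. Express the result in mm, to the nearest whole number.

82 mm

ET₀ = 0.27 × (0.46 × 23.6 + 8.13) = 0.27 × 18.986 = 5.1262 mm/d
ETc = Kc × ET₀ = 1.15 × 5.1262 = 5.8951 mm/d
Crop demand D = ETc × 10 d = 5.8951 × 10 = 58.951 mm
Pe = 0.72 × 9.9 = 7.128 mm
D − Pe = 58.951 − 7.128 = 51.823 mm
Gross irrigation = 51.823 / 0.63 = 82.259 mm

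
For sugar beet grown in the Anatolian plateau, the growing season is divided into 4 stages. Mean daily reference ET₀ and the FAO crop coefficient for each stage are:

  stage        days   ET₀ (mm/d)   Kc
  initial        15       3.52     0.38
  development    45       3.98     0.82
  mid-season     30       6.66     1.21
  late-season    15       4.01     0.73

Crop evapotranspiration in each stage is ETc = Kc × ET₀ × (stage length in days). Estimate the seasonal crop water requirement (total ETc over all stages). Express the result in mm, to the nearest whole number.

453 mm

initial: 0.38 × 3.52 × 15 = 20.06 mm
development: 0.82 × 3.98 × 45 = 146.86 mm
mid-season: 1.21 × 6.66 × 30 = 241.76 mm
late-season: 0.73 × 4.01 × 15 = 43.91 mm
Seasonal total = 452.59 mm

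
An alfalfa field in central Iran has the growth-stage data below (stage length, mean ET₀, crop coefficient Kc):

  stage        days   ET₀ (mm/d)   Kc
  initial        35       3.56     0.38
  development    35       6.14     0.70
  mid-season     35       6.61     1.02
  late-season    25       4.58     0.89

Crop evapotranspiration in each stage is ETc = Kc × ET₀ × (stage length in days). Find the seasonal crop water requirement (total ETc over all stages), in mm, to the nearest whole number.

536 mm

initial: 0.38 × 3.56 × 35 = 47.35 mm
development: 0.70 × 6.14 × 35 = 150.43 mm
mid-season: 1.02 × 6.61 × 35 = 235.98 mm
late-season: 0.89 × 4.58 × 25 = 101.91 mm
Seasonal total = 535.67 mm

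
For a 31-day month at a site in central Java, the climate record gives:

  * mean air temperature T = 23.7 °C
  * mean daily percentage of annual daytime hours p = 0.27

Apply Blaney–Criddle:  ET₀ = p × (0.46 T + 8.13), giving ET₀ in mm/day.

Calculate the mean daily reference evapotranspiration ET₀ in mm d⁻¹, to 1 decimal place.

5.1 mm d⁻¹

ET₀ = 0.27 × (0.46 × 23.7 + 8.13) = 0.27 × 19.032 = 5.1386 mm/d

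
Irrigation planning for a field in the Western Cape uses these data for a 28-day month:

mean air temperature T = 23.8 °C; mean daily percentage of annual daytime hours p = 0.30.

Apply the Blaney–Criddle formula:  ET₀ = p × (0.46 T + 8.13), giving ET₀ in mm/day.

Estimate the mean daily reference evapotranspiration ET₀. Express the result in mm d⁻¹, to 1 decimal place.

5.7 mm d⁻¹

ET₀ = 0.30 × (0.46 × 23.8 + 8.13) = 0.30 × 19.078 = 5.7234 mm/d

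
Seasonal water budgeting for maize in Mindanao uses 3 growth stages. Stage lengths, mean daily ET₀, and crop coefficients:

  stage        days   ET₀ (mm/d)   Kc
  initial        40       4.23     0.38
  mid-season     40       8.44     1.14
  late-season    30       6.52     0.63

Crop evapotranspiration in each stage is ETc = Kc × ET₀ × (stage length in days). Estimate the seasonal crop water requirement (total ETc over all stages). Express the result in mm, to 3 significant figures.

572 mm

initial: 0.38 × 4.23 × 40 = 64.30 mm
mid-season: 1.14 × 8.44 × 40 = 384.86 mm
late-season: 0.63 × 6.52 × 30 = 123.23 mm
Seasonal total = 572.39 mm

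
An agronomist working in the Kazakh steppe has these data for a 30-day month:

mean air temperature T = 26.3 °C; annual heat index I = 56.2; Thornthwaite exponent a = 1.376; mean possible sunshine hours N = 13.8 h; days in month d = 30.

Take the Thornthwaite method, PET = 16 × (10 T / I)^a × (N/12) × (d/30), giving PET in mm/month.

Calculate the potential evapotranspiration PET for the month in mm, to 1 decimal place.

10T/I = 10 × 26.3 / 56.2 = 4.6797
(10T/I)^a = 4.6797^1.376 = 8.3603
Uncorrected PET = 16 × 8.3603 = 133.765 mm
Correction = (N/12)(d/30) = (13.8/12)(30/30) = 1.1500
PET = 133.765 × 1.1500 = 153.830 mm/month

153.8 mm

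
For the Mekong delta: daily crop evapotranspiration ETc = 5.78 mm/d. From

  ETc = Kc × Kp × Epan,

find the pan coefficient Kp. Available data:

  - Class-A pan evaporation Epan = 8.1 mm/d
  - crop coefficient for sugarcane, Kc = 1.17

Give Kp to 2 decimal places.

ETc = Kc × Kp × Epan  ⇒  Kp = ETc / (Kc × Epan)
Kp = 5.78 / (1.17 × 8.1) = 5.78 / 9.477 = 0.6099

0.61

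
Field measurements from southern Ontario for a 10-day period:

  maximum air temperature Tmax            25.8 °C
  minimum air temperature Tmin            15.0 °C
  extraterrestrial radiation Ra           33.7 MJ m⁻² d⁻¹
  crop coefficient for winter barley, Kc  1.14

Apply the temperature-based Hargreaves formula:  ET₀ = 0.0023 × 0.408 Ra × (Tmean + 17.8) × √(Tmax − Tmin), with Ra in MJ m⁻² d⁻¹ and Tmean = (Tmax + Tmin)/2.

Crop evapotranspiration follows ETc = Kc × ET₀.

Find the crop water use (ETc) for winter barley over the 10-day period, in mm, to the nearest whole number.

Tmean = (25.8 + 15.0)/2 = 20.40 °C
0.408 Ra = 0.408 × 33.7 = 13.7496 mm/d equivalent
ET₀ = 0.0023 × 13.7496 × (20.40 + 17.8) × √10.8 = 0.0023 × 13.7496 × 38.20 × 3.2863 = 3.9700 mm/d
ETc = Kc × ET₀ = 1.14 × 3.9700 = 4.5258 mm/d
Over 10 days: 4.5258 × 10 = 45.258 mm

45 mm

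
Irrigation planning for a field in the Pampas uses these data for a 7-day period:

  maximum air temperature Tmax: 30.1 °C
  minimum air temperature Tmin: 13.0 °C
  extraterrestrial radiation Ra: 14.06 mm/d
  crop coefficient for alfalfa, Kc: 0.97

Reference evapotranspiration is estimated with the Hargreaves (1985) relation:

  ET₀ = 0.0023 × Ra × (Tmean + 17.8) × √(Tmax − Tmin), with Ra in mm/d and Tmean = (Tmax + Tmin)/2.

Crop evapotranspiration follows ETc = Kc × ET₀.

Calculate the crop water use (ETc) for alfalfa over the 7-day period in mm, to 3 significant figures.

Tmean = (30.1 + 13.0)/2 = 21.55 °C
ET₀ = 0.0023 × 14.06 × (21.55 + 17.8) × √17.1 = 0.0023 × 14.06 × 39.35 × 4.1352 = 5.2620 mm/d
ETc = Kc × ET₀ = 0.97 × 5.2620 = 5.1041 mm/d
Over 7 days: 5.1041 × 7 = 35.729 mm

35.7 mm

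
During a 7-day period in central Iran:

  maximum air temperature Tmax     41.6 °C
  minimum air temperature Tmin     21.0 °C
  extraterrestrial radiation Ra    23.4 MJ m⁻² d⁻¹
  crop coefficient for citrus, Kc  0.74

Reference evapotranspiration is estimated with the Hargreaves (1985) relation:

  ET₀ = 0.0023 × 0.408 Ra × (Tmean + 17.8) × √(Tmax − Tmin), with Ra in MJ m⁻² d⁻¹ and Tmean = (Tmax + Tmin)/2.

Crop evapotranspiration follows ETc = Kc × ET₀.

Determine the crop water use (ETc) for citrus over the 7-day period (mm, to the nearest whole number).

25 mm

Tmean = (41.6 + 21.0)/2 = 31.30 °C
0.408 Ra = 0.408 × 23.4 = 9.5472 mm/d equivalent
ET₀ = 0.0023 × 9.5472 × (31.30 + 17.8) × √20.6 = 0.0023 × 9.5472 × 49.10 × 4.5387 = 4.8935 mm/d
ETc = Kc × ET₀ = 0.74 × 4.8935 = 3.6212 mm/d
Over 7 days: 3.6212 × 7 = 25.348 mm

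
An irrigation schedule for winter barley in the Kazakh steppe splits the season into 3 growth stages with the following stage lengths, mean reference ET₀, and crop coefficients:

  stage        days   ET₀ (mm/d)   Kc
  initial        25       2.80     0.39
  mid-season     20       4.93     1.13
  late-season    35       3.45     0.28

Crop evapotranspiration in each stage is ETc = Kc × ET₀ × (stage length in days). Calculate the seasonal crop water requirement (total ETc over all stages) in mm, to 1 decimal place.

172.5 mm

initial: 0.39 × 2.80 × 25 = 27.30 mm
mid-season: 1.13 × 4.93 × 20 = 111.42 mm
late-season: 0.28 × 3.45 × 35 = 33.81 mm
Seasonal total = 172.53 mm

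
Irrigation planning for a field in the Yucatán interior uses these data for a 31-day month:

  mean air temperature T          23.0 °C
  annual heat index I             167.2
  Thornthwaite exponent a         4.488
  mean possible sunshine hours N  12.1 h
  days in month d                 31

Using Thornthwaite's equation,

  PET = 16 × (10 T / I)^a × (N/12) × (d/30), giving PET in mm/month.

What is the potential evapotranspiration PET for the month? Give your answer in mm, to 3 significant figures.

69.7 mm

10T/I = 10 × 23.0 / 167.2 = 1.3756
(10T/I)^a = 1.3756^4.488 = 4.1836
Uncorrected PET = 16 × 4.1836 = 66.938 mm
Correction = (N/12)(d/30) = (12.1/12)(31/30) = 1.0419
PET = 66.938 × 1.0419 = 69.743 mm/month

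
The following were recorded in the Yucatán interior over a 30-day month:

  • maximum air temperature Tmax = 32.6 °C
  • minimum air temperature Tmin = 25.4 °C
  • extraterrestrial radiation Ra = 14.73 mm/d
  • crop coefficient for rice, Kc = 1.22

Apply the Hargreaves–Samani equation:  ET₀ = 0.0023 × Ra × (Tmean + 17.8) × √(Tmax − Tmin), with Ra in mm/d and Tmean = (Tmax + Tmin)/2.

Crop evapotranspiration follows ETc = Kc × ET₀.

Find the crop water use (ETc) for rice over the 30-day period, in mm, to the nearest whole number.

Tmean = (32.6 + 25.4)/2 = 29.00 °C
ET₀ = 0.0023 × 14.73 × (29.00 + 17.8) × √7.2 = 0.0023 × 14.73 × 46.80 × 2.6833 = 4.2545 mm/d
ETc = Kc × ET₀ = 1.22 × 4.2545 = 5.1905 mm/d
Over 30 days: 5.1905 × 30 = 155.715 mm

156 mm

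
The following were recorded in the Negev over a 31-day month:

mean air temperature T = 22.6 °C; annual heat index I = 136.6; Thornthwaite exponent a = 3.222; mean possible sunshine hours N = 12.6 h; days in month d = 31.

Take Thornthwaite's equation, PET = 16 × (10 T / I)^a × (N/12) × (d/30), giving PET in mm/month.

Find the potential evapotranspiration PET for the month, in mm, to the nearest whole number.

10T/I = 10 × 22.6 / 136.6 = 1.6545
(10T/I)^a = 1.6545^3.222 = 5.0646
Uncorrected PET = 16 × 5.0646 = 81.034 mm
Correction = (N/12)(d/30) = (12.6/12)(31/30) = 1.0850
PET = 81.034 × 1.0850 = 87.922 mm/month

88 mm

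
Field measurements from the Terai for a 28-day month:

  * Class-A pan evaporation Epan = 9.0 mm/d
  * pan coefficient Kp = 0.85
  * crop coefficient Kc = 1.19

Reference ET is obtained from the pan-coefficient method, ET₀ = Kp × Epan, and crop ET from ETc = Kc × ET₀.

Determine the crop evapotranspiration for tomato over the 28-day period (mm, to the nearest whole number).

ET₀ = 0.85 × 9.0 = 7.6500 mm/d
ETc = Kc × ET₀ = 1.19 × 7.6500 = 9.1035 mm/d
Over 28 days: 9.1035 × 28 = 254.898 mm

255 mm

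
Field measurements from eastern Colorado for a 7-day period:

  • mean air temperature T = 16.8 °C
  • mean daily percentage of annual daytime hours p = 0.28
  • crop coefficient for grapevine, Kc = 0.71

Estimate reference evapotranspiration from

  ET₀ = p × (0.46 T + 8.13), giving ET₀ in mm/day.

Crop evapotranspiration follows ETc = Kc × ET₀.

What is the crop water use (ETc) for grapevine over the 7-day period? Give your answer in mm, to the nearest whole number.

22 mm

ET₀ = 0.28 × (0.46 × 16.8 + 8.13) = 0.28 × 15.858 = 4.4402 mm/d
ETc = Kc × ET₀ = 0.71 × 4.4402 = 3.1525 mm/d
Over 7 days: 3.1525 × 7 = 22.068 mm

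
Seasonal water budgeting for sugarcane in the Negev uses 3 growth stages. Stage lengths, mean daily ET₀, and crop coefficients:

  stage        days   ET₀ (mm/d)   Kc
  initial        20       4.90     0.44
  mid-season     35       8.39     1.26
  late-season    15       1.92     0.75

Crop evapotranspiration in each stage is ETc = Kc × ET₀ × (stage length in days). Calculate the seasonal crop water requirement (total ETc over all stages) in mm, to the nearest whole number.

initial: 0.44 × 4.90 × 20 = 43.12 mm
mid-season: 1.26 × 8.39 × 35 = 370.00 mm
late-season: 0.75 × 1.92 × 15 = 21.60 mm
Seasonal total = 434.72 mm

435 mm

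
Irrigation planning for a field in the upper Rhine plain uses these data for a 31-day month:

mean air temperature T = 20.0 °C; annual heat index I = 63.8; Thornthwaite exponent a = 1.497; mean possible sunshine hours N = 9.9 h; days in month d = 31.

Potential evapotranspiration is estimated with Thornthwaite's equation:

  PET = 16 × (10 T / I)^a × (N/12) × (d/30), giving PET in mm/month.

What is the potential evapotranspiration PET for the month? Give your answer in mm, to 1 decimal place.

10T/I = 10 × 20.0 / 63.8 = 3.1348
(10T/I)^a = 3.1348^1.497 = 5.5313
Uncorrected PET = 16 × 5.5313 = 88.501 mm
Correction = (N/12)(d/30) = (9.9/12)(31/30) = 0.8525
PET = 88.501 × 0.8525 = 75.447 mm/month

75.4 mm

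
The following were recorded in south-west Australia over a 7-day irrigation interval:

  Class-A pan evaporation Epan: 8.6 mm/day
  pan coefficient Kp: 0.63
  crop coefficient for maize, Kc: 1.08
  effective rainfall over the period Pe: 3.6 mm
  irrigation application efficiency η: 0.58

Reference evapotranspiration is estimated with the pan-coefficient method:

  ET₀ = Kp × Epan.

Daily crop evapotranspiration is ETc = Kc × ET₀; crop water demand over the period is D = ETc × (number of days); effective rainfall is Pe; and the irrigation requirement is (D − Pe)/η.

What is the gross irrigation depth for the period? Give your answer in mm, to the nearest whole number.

ET₀ = 0.63 × 8.6 = 5.4180 mm/d
ETc = Kc × ET₀ = 1.08 × 5.4180 = 5.8514 mm/d
Crop demand D = ETc × 7 d = 5.8514 × 7 = 40.960 mm
D − Pe = 40.960 − 3.6 = 37.360 mm
Gross irrigation = 37.360 / 0.58 = 64.414 mm

64 mm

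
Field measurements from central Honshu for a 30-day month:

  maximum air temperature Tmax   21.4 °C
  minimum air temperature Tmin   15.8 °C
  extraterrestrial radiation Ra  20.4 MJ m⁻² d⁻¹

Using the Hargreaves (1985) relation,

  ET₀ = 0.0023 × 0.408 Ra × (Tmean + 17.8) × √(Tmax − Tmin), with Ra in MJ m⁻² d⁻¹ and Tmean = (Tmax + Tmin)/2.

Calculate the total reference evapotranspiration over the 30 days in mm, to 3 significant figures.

Tmean = (21.4 + 15.8)/2 = 18.60 °C
0.408 Ra = 0.408 × 20.4 = 8.3232 mm/d equivalent
ET₀ = 0.0023 × 8.3232 × (18.60 + 17.8) × √5.6 = 0.0023 × 8.3232 × 36.40 × 2.3664 = 1.6490 mm/d
Over 30 days: 1.6490 × 30 = 49.470 mm

49.5 mm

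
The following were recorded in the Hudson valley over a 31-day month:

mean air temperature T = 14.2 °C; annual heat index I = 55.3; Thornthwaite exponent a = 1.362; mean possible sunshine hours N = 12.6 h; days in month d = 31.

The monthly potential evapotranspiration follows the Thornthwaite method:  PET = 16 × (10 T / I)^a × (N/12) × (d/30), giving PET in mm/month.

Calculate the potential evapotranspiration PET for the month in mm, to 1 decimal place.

62.7 mm

10T/I = 10 × 14.2 / 55.3 = 2.5678
(10T/I)^a = 2.5678^1.362 = 3.6126
Uncorrected PET = 16 × 3.6126 = 57.802 mm
Correction = (N/12)(d/30) = (12.6/12)(31/30) = 1.0850
PET = 57.802 × 1.0850 = 62.715 mm/month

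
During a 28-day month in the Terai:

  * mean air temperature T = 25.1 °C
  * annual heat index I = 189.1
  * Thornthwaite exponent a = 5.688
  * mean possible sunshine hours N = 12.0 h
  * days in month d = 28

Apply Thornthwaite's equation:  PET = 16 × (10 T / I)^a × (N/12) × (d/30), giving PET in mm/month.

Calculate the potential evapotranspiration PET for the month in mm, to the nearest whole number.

10T/I = 10 × 25.1 / 189.1 = 1.3273
(10T/I)^a = 1.3273^5.688 = 5.0055
Uncorrected PET = 16 × 5.0055 = 80.088 mm
Correction = (N/12)(d/30) = (12.0/12)(28/30) = 0.9333
PET = 80.088 × 0.9333 = 74.746 mm/month

75 mm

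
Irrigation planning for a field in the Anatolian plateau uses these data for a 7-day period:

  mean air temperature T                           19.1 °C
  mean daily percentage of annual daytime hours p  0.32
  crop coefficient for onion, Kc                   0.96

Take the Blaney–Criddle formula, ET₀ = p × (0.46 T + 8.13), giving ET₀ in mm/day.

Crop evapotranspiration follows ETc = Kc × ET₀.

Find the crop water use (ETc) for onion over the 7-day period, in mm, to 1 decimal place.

36.4 mm

ET₀ = 0.32 × (0.46 × 19.1 + 8.13) = 0.32 × 16.916 = 5.4131 mm/d
ETc = Kc × ET₀ = 0.96 × 5.4131 = 5.1966 mm/d
Over 7 days: 5.1966 × 7 = 36.376 mm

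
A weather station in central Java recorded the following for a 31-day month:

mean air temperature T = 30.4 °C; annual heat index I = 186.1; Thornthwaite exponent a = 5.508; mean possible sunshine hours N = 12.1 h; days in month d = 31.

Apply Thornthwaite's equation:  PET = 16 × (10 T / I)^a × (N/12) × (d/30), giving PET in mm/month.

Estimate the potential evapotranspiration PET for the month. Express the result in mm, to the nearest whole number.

249 mm

10T/I = 10 × 30.4 / 186.1 = 1.6335
(10T/I)^a = 1.6335^5.508 = 14.9231
Uncorrected PET = 16 × 14.9231 = 238.770 mm
Correction = (N/12)(d/30) = (12.1/12)(31/30) = 1.0419
PET = 238.770 × 1.0419 = 248.774 mm/month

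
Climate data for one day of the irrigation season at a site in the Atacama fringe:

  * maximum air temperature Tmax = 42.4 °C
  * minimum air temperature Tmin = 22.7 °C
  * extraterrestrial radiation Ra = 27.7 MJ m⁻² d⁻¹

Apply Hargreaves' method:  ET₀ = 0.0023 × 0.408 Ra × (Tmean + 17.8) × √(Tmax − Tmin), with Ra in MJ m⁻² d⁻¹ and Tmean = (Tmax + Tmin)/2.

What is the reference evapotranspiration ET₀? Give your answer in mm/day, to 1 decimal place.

5.8 mm/day

Tmean = (42.4 + 22.7)/2 = 32.55 °C
0.408 Ra = 0.408 × 27.7 = 11.3016 mm/d equivalent
ET₀ = 0.0023 × 11.3016 × (32.55 + 17.8) × √19.7 = 0.0023 × 11.3016 × 50.35 × 4.4385 = 5.8090 mm/d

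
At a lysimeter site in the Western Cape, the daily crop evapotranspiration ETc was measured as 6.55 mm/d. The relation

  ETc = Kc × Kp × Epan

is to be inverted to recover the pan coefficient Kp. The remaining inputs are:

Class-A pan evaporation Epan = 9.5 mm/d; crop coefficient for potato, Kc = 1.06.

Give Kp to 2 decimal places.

0.65

ETc = Kc × Kp × Epan  ⇒  Kp = ETc / (Kc × Epan)
Kp = 6.55 / (1.06 × 9.5) = 6.55 / 10.070 = 0.6504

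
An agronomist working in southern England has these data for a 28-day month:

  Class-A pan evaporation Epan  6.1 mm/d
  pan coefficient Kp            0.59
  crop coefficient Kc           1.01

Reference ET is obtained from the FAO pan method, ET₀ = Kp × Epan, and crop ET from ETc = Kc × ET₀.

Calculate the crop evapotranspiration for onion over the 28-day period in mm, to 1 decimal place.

ET₀ = 0.59 × 6.1 = 3.5990 mm/d
ETc = Kc × ET₀ = 1.01 × 3.5990 = 3.6350 mm/d
Over 28 days: 3.6350 × 28 = 101.780 mm

101.8 mm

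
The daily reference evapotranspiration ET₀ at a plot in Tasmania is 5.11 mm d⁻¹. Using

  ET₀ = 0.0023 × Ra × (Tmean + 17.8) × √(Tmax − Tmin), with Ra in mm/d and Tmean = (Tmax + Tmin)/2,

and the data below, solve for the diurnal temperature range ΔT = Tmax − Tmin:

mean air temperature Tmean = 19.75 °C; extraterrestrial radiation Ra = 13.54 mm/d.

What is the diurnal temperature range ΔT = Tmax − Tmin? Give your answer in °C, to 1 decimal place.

19.1 °C

√ΔT = ET₀ / [0.0023 × Ra × (Tmean+17.8)] = 5.11 / (0.0023 × 13.54 × 37.55) = 4.3698
ΔT = 4.3698² = 19.095 °C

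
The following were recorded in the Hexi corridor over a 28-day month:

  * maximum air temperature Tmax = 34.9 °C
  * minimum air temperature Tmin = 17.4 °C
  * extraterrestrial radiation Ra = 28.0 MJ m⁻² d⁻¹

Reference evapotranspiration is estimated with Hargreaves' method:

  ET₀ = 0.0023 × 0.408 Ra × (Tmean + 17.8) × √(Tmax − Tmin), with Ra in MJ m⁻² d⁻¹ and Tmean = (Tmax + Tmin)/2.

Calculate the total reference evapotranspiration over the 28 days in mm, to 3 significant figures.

Tmean = (34.9 + 17.4)/2 = 26.15 °C
0.408 Ra = 0.408 × 28.0 = 11.4240 mm/d equivalent
ET₀ = 0.0023 × 11.4240 × (26.15 + 17.8) × √17.5 = 0.0023 × 11.4240 × 43.95 × 4.1833 = 4.8309 mm/d
Over 28 days: 4.8309 × 28 = 135.265 mm

135 mm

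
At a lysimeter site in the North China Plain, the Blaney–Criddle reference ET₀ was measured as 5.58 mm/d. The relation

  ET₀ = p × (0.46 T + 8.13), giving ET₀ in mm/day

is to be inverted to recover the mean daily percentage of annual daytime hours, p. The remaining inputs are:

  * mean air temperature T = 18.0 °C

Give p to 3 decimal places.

p = ET₀ / (0.46 T + 8.13) = 5.58 / (0.46 × 18.0 + 8.13) = 5.58 / 16.410 = 0.3400

0.340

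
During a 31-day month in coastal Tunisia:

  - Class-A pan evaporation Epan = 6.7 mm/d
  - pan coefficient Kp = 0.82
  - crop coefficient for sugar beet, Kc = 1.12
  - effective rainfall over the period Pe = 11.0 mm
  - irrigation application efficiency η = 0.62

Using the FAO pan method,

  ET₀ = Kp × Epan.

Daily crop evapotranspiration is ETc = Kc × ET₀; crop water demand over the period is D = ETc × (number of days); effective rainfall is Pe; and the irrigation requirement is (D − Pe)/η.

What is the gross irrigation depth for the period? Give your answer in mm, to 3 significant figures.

ET₀ = 0.82 × 6.7 = 5.4940 mm/d
ETc = Kc × ET₀ = 1.12 × 5.4940 = 6.1533 mm/d
Crop demand D = ETc × 31 d = 6.1533 × 31 = 190.752 mm
D − Pe = 190.752 − 11.0 = 179.752 mm
Gross irrigation = 179.752 / 0.62 = 289.923 mm

290 mm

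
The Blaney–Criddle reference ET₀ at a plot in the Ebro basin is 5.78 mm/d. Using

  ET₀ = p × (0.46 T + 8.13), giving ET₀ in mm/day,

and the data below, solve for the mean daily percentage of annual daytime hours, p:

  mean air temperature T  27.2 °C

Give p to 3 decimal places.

p = ET₀ / (0.46 T + 8.13) = 5.78 / (0.46 × 27.2 + 8.13) = 5.78 / 20.642 = 0.2800

0.280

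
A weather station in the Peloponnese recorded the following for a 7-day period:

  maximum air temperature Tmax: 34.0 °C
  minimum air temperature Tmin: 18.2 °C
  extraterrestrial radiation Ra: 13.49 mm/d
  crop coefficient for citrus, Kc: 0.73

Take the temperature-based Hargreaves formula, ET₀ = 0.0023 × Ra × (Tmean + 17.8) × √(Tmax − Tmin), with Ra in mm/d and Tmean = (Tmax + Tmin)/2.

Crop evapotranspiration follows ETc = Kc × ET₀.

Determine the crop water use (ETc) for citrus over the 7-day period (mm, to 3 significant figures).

27.7 mm

Tmean = (34.0 + 18.2)/2 = 26.10 °C
ET₀ = 0.0023 × 13.49 × (26.10 + 17.8) × √15.8 = 0.0023 × 13.49 × 43.90 × 3.9749 = 5.4142 mm/d
ETc = Kc × ET₀ = 0.73 × 5.4142 = 3.9524 mm/d
Over 7 days: 3.9524 × 7 = 27.667 mm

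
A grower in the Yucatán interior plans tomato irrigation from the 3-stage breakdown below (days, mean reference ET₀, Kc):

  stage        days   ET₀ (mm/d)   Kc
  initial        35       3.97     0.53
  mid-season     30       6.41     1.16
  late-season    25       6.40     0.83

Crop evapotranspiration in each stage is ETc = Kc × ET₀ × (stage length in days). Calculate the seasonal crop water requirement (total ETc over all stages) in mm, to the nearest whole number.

initial: 0.53 × 3.97 × 35 = 73.64 mm
mid-season: 1.16 × 6.41 × 30 = 223.07 mm
late-season: 0.83 × 6.40 × 25 = 132.80 mm
Seasonal total = 429.51 mm

430 mm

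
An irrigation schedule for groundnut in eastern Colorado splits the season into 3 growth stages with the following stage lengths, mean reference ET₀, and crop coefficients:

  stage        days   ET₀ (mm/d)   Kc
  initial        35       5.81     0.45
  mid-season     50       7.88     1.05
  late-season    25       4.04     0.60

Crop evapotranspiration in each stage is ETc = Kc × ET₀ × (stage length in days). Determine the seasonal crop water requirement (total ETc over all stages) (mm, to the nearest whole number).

initial: 0.45 × 5.81 × 35 = 91.51 mm
mid-season: 1.05 × 7.88 × 50 = 413.70 mm
late-season: 0.60 × 4.04 × 25 = 60.60 mm
Seasonal total = 565.81 mm

566 mm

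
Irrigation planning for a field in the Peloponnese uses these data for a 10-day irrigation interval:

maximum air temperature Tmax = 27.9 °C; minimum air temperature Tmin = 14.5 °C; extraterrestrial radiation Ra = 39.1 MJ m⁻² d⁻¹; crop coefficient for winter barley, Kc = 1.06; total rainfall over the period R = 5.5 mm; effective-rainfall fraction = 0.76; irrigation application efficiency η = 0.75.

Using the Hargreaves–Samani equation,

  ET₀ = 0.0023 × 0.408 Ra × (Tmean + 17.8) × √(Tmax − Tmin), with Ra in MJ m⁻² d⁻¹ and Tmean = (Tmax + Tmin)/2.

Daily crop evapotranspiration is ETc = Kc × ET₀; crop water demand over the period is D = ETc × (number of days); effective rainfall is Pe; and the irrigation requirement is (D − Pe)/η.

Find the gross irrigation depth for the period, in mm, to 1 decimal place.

Tmean = (27.9 + 14.5)/2 = 21.20 °C
0.408 Ra = 0.408 × 39.1 = 15.9528 mm/d equivalent
ET₀ = 0.0023 × 15.9528 × (21.20 + 17.8) × √13.4 = 0.0023 × 15.9528 × 39.00 × 3.6606 = 5.2382 mm/d
ETc = Kc × ET₀ = 1.06 × 5.2382 = 5.5525 mm/d
Crop demand D = ETc × 10 d = 5.5525 × 10 = 55.525 mm
Pe = 0.76 × 5.5 = 4.180 mm
D − Pe = 55.525 − 4.180 = 51.345 mm
Gross irrigation = 51.345 / 0.75 = 68.460 mm

68.5 mm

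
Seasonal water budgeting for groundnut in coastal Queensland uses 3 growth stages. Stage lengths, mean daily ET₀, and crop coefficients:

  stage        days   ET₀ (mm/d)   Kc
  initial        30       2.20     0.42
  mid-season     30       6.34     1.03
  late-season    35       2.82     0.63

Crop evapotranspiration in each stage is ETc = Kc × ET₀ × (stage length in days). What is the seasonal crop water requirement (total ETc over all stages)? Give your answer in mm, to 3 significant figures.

initial: 0.42 × 2.20 × 30 = 27.72 mm
mid-season: 1.03 × 6.34 × 30 = 195.91 mm
late-season: 0.63 × 2.82 × 35 = 62.18 mm
Seasonal total = 285.81 mm

286 mm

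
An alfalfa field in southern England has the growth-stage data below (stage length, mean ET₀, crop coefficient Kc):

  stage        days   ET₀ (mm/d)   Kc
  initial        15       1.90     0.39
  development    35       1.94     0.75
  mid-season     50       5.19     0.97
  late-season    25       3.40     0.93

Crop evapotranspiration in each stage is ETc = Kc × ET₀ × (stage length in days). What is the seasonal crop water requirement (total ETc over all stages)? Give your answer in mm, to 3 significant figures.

initial: 0.39 × 1.90 × 15 = 11.12 mm
development: 0.75 × 1.94 × 35 = 50.93 mm
mid-season: 0.97 × 5.19 × 50 = 251.72 mm
late-season: 0.93 × 3.40 × 25 = 79.05 mm
Seasonal total = 392.82 mm

393 mm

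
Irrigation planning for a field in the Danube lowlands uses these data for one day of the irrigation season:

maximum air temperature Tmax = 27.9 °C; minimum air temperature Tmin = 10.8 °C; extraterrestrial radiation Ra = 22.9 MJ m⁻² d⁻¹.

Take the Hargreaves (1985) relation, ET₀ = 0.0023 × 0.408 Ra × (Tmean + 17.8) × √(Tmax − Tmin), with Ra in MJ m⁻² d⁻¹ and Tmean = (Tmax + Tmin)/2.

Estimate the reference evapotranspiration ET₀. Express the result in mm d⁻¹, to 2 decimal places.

Tmean = (27.9 + 10.8)/2 = 19.35 °C
0.408 Ra = 0.408 × 22.9 = 9.3432 mm/d equivalent
ET₀ = 0.0023 × 9.3432 × (19.35 + 17.8) × √17.1 = 0.0023 × 9.3432 × 37.15 × 4.1352 = 3.3013 mm/d

3.30 mm d⁻¹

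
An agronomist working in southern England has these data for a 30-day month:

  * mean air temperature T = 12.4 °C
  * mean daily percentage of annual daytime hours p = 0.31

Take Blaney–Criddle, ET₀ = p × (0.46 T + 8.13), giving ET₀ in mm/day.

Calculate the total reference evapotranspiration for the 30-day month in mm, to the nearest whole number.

ET₀ = 0.31 × (0.46 × 12.4 + 8.13) = 0.31 × 13.834 = 4.2885 mm/d
Monthly total = 4.2885 × 30 = 128.655 mm

129 mm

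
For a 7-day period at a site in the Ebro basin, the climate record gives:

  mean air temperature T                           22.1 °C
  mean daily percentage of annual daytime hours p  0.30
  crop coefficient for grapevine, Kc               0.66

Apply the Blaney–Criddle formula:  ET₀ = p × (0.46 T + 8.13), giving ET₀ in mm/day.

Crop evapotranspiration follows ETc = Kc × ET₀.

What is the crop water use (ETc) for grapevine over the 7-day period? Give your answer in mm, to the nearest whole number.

ET₀ = 0.30 × (0.46 × 22.1 + 8.13) = 0.30 × 18.296 = 5.4888 mm/d
ETc = Kc × ET₀ = 0.66 × 5.4888 = 3.6226 mm/d
Over 7 days: 3.6226 × 7 = 25.358 mm

25 mm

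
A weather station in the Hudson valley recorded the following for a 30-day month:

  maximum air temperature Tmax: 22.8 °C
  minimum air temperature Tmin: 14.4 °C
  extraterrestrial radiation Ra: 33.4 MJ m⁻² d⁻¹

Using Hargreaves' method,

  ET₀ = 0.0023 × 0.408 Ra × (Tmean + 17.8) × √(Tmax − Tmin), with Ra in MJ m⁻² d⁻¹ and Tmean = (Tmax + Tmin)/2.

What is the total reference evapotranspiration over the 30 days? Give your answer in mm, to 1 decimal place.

99.2 mm

Tmean = (22.8 + 14.4)/2 = 18.60 °C
0.408 Ra = 0.408 × 33.4 = 13.6272 mm/d equivalent
ET₀ = 0.0023 × 13.6272 × (18.60 + 17.8) × √8.4 = 0.0023 × 13.6272 × 36.40 × 2.8983 = 3.3066 mm/d
Over 30 days: 3.3066 × 30 = 99.198 mm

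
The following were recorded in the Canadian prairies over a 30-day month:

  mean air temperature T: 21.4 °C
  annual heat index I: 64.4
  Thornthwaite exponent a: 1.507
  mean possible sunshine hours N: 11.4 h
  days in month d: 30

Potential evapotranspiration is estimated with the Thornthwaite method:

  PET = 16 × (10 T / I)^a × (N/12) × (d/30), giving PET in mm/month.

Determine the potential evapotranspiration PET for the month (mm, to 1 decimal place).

92.9 mm

10T/I = 10 × 21.4 / 64.4 = 3.3230
(10T/I)^a = 3.3230^1.507 = 6.1087
Uncorrected PET = 16 × 6.1087 = 97.739 mm
Correction = (N/12)(d/30) = (11.4/12)(30/30) = 0.9500
PET = 97.739 × 0.9500 = 92.852 mm/month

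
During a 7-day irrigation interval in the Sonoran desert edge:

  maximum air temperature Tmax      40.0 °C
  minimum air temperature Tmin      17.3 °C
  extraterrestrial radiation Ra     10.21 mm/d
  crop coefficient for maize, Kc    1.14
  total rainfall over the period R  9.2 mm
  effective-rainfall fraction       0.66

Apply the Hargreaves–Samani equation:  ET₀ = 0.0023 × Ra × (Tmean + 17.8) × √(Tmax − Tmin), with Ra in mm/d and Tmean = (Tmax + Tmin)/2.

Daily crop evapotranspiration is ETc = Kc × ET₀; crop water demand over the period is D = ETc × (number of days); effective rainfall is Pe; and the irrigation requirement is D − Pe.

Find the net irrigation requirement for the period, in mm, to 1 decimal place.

Tmean = (40.0 + 17.3)/2 = 28.65 °C
ET₀ = 0.0023 × 10.21 × (28.65 + 17.8) × √22.7 = 0.0023 × 10.21 × 46.45 × 4.7645 = 5.1970 mm/d
ETc = Kc × ET₀ = 1.14 × 5.1970 = 5.9246 mm/d
Crop demand D = ETc × 7 d = 5.9246 × 7 = 41.472 mm
Pe = 0.66 × 9.2 = 6.072 mm
D − Pe = 41.472 − 6.072 = 35.400 mm

35.4 mm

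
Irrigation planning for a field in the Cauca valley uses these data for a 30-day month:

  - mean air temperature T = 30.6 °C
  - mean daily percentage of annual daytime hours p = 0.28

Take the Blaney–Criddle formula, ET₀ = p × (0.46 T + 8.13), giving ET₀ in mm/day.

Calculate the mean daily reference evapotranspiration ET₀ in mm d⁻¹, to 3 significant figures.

6.22 mm d⁻¹

ET₀ = 0.28 × (0.46 × 30.6 + 8.13) = 0.28 × 22.206 = 6.2177 mm/d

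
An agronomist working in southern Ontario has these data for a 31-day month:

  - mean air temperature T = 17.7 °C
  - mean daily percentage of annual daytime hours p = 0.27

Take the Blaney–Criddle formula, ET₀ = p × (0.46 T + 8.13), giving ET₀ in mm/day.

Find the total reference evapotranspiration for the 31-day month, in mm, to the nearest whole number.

ET₀ = 0.27 × (0.46 × 17.7 + 8.13) = 0.27 × 16.272 = 4.3934 mm/d
Monthly total = 4.3934 × 31 = 136.195 mm

136 mm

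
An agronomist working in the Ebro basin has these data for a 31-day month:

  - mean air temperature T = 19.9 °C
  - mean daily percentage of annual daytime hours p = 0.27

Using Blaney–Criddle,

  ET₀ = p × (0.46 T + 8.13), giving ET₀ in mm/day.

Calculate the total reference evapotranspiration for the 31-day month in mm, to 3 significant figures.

145 mm

ET₀ = 0.27 × (0.46 × 19.9 + 8.13) = 0.27 × 17.284 = 4.6667 mm/d
Monthly total = 4.6667 × 31 = 144.668 mm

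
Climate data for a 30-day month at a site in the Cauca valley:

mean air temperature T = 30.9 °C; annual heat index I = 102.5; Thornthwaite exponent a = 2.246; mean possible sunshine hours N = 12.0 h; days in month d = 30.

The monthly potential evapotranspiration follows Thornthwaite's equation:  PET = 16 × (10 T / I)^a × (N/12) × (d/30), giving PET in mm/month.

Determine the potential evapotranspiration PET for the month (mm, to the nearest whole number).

10T/I = 10 × 30.9 / 102.5 = 3.0146
(10T/I)^a = 3.0146^2.246 = 11.9220
Uncorrected PET = 16 × 11.9220 = 190.752 mm
Correction = (N/12)(d/30) = (12.0/12)(30/30) = 1.0000
PET = 190.752 × 1.0000 = 190.752 mm/month

191 mm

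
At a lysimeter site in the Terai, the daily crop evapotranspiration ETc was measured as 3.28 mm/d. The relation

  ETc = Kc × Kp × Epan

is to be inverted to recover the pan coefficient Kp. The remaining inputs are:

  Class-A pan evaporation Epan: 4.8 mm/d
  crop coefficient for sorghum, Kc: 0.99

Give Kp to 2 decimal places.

0.69

ETc = Kc × Kp × Epan  ⇒  Kp = ETc / (Kc × Epan)
Kp = 3.28 / (0.99 × 4.8) = 3.28 / 4.752 = 0.6902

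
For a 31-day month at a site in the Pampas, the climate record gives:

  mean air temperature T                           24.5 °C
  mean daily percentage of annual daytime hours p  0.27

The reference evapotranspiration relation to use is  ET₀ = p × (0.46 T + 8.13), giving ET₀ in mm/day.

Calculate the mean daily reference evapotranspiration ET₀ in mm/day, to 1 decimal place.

ET₀ = 0.27 × (0.46 × 24.5 + 8.13) = 0.27 × 19.400 = 5.2380 mm/d

5.2 mm/day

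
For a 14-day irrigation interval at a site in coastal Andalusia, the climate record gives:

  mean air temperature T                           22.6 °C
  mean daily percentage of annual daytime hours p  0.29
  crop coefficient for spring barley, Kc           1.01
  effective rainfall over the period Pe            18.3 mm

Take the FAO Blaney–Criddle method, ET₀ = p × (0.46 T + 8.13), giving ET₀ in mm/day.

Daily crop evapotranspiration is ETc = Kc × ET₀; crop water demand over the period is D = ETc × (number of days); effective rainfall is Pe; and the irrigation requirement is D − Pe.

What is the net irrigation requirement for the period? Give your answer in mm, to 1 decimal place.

ET₀ = 0.29 × (0.46 × 22.6 + 8.13) = 0.29 × 18.526 = 5.3725 mm/d
ETc = Kc × ET₀ = 1.01 × 5.3725 = 5.4262 mm/d
Crop demand D = ETc × 14 d = 5.4262 × 14 = 75.967 mm
D − Pe = 75.967 − 18.3 = 57.667 mm

57.7 mm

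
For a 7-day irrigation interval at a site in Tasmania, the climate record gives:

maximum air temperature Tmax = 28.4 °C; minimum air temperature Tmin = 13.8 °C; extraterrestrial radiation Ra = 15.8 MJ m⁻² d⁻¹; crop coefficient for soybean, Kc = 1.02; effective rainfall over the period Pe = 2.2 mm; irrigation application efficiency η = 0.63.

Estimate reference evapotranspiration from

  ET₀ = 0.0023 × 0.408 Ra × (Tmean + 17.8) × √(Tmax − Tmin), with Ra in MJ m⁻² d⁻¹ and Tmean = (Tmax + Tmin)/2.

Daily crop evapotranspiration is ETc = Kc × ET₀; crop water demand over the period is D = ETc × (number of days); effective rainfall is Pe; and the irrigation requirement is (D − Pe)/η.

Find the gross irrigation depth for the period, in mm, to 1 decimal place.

21.5 mm

Tmean = (28.4 + 13.8)/2 = 21.10 °C
0.408 Ra = 0.408 × 15.8 = 6.4464 mm/d equivalent
ET₀ = 0.0023 × 6.4464 × (21.10 + 17.8) × √14.6 = 0.0023 × 6.4464 × 38.90 × 3.8210 = 2.2038 mm/d
ETc = Kc × ET₀ = 1.02 × 2.2038 = 2.2479 mm/d
Crop demand D = ETc × 7 d = 2.2479 × 7 = 15.735 mm
D − Pe = 15.735 − 2.2 = 13.535 mm
Gross irrigation = 13.535 / 0.63 = 21.484 mm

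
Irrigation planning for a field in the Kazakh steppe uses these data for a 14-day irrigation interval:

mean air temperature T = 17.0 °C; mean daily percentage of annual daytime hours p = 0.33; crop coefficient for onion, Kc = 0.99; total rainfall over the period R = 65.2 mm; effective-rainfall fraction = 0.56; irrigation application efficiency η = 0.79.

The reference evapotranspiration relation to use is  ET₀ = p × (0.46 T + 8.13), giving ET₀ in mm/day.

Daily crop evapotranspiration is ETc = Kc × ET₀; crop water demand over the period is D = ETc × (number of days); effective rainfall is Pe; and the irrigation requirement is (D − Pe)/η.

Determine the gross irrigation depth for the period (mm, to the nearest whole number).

ET₀ = 0.33 × (0.46 × 17.0 + 8.13) = 0.33 × 15.950 = 5.2635 mm/d
ETc = Kc × ET₀ = 0.99 × 5.2635 = 5.2109 mm/d
Crop demand D = ETc × 14 d = 5.2109 × 14 = 72.953 mm
Pe = 0.56 × 65.2 = 36.512 mm
D − Pe = 72.953 − 36.512 = 36.441 mm
Gross irrigation = 36.441 / 0.79 = 46.128 mm

46 mm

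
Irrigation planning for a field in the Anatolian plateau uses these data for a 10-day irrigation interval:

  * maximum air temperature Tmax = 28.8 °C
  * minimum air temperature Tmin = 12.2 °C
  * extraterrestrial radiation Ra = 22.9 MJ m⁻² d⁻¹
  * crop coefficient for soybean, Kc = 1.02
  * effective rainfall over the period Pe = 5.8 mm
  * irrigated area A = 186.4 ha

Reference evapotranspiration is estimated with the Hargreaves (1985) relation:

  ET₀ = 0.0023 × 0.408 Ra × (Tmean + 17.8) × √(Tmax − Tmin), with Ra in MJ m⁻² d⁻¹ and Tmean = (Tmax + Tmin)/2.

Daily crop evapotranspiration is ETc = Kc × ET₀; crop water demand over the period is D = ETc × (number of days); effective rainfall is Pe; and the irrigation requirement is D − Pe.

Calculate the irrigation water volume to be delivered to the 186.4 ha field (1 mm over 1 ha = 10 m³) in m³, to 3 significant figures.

Tmean = (28.8 + 12.2)/2 = 20.50 °C
0.408 Ra = 0.408 × 22.9 = 9.3432 mm/d equivalent
ET₀ = 0.0023 × 9.3432 × (20.50 + 17.8) × √16.6 = 0.0023 × 9.3432 × 38.30 × 4.0743 = 3.3533 mm/d
ETc = Kc × ET₀ = 1.02 × 3.3533 = 3.4204 mm/d
Crop demand D = ETc × 10 d = 3.4204 × 10 = 34.204 mm
D − Pe = 34.204 − 5.8 = 28.404 mm
Volume = 28.404 mm × 186.4 ha × 10 = 52945.1 m³

52900 m³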